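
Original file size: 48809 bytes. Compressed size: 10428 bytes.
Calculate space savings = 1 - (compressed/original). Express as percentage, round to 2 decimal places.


ratio = compressed/original = 10428/48809 = 0.213649
savings = 1 - ratio = 1 - 0.213649 = 0.786351
as a percentage: 0.786351 * 100 = 78.64%

Space savings = 1 - 10428/48809 = 78.64%


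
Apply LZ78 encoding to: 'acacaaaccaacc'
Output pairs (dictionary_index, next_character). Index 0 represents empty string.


LZ78 encoding steps:
Dictionary: {0: ''}
Step 1: w='' (idx 0), next='a' -> output (0, 'a'), add 'a' as idx 1
Step 2: w='' (idx 0), next='c' -> output (0, 'c'), add 'c' as idx 2
Step 3: w='a' (idx 1), next='c' -> output (1, 'c'), add 'ac' as idx 3
Step 4: w='a' (idx 1), next='a' -> output (1, 'a'), add 'aa' as idx 4
Step 5: w='ac' (idx 3), next='c' -> output (3, 'c'), add 'acc' as idx 5
Step 6: w='aa' (idx 4), next='c' -> output (4, 'c'), add 'aac' as idx 6
Step 7: w='c' (idx 2), end of input -> output (2, '')


Encoded: [(0, 'a'), (0, 'c'), (1, 'c'), (1, 'a'), (3, 'c'), (4, 'c'), (2, '')]


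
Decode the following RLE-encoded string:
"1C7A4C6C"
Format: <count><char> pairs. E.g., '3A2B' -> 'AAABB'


Expanding each <count><char> pair:
  1C -> 'C'
  7A -> 'AAAAAAA'
  4C -> 'CCCC'
  6C -> 'CCCCCC'

Decoded = CAAAAAAACCCCCCCCCC


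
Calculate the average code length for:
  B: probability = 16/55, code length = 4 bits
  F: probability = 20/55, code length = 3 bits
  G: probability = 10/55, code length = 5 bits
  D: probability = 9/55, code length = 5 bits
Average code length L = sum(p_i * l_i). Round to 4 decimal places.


Weighted contributions p_i * l_i:
  B: (16/55) * 4 = 64/55
  F: (20/55) * 3 = 60/55
  G: (10/55) * 5 = 50/55
  D: (9/55) * 5 = 45/55
Sum = (64 + 60 + 50 + 45)/55 = 219/55

L = 219/55 = 3.9818 bits/symbol


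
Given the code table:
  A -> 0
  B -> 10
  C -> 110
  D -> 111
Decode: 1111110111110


Decoding:
111 -> D
111 -> D
0 -> A
111 -> D
110 -> C


Result: DDADC


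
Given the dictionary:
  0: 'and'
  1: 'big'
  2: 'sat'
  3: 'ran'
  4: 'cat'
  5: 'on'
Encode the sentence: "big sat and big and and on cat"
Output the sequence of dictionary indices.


Look up each word in the dictionary:
  'big' -> 1
  'sat' -> 2
  'and' -> 0
  'big' -> 1
  'and' -> 0
  'and' -> 0
  'on' -> 5
  'cat' -> 4

Encoded: [1, 2, 0, 1, 0, 0, 5, 4]


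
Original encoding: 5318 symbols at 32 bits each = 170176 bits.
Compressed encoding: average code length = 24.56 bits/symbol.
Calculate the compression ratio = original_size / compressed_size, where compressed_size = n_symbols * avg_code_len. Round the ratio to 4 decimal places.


original_size = n_symbols * orig_bits = 5318 * 32 = 170176 bits
compressed_size = n_symbols * avg_code_len = 5318 * 24.56 = 130610.08 bits
ratio = original_size / compressed_size = 170176 / 130610.08 = 1.3029

Compression ratio = 1.3029


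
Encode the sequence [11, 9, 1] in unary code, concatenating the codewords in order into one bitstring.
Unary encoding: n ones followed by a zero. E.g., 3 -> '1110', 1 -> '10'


Encode each number as n ones followed by a terminating 0:
  11 -> 111111111110 (12 bits)
  9 -> 1111111110 (10 bits)
  1 -> 10 (2 bits)
Total length = 12 + 10 + 2 = 24 bits.

Unary([11, 9, 1]) = 111111111110111111111010 (24 bits)


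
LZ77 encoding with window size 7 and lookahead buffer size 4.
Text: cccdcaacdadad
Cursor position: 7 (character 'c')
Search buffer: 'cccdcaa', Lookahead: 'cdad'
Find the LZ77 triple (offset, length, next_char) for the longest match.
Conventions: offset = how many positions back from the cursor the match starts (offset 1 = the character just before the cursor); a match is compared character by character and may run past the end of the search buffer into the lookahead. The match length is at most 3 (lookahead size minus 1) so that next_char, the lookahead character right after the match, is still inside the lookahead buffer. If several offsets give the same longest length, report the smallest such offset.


Try each offset into the search buffer:
  offset=1 (pos 6, char 'a'): match length 0
  offset=2 (pos 5, char 'a'): match length 0
  offset=3 (pos 4, char 'c'): match length 1
  offset=4 (pos 3, char 'd'): match length 0
  offset=5 (pos 2, char 'c'): match length 2
  offset=6 (pos 1, char 'c'): match length 1
  offset=7 (pos 0, char 'c'): match length 1
Longest match has length 2 at offset 5.
next_char = character at position 7 + 2 = 9 -> 'a'

Best match: offset=5, length=2 (matching 'cd' starting at position 2)
LZ77 triple: (5, 2, 'a')


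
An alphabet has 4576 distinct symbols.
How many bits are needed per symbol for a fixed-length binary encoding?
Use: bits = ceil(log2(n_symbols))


log2(4576) = 12.1599
Bracket: 2^12 = 4096 < 4576 <= 2^13 = 8192
So ceil(log2(4576)) = 13

bits = ceil(log2(4576)) = ceil(12.1599) = 13 bits


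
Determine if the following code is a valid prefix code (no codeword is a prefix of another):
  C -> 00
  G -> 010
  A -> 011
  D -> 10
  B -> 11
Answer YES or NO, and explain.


Checking each pair (does one codeword prefix another?):
  C='00' vs G='010': no prefix
  C='00' vs A='011': no prefix
  C='00' vs D='10': no prefix
  C='00' vs B='11': no prefix
  G='010' vs C='00': no prefix
  G='010' vs A='011': no prefix
  G='010' vs D='10': no prefix
  G='010' vs B='11': no prefix
  A='011' vs C='00': no prefix
  A='011' vs G='010': no prefix
  A='011' vs D='10': no prefix
  A='011' vs B='11': no prefix
  D='10' vs C='00': no prefix
  D='10' vs G='010': no prefix
  D='10' vs A='011': no prefix
  D='10' vs B='11': no prefix
  B='11' vs C='00': no prefix
  B='11' vs G='010': no prefix
  B='11' vs A='011': no prefix
  B='11' vs D='10': no prefix
No violation found over all pairs.

YES -- this is a valid prefix code. No codeword is a prefix of any other codeword.


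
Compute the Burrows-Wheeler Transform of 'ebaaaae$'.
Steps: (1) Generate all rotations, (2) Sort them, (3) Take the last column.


Rotations (sorted):
  0: $ebaaaae -> last char: e
  1: aaaae$eb -> last char: b
  2: aaae$eba -> last char: a
  3: aae$ebaa -> last char: a
  4: ae$ebaaa -> last char: a
  5: baaaae$e -> last char: e
  6: e$ebaaaa -> last char: a
  7: ebaaaae$ -> last char: $


BWT = ebaaaea$


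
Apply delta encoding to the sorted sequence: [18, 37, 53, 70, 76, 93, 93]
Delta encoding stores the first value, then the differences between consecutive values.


First value: 18
Deltas:
  37 - 18 = 19
  53 - 37 = 16
  70 - 53 = 17
  76 - 70 = 6
  93 - 76 = 17
  93 - 93 = 0


Delta encoded: [18, 19, 16, 17, 6, 17, 0]


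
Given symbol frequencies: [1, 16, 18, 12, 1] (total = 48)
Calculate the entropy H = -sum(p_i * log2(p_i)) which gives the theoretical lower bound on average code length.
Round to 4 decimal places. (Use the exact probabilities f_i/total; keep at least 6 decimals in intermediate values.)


Per-symbol terms -p_i * log2(p_i) with p_i = f_i/48:
  p = 1/48 = 0.020833: log2(p) = -5.584963, -p*log2(p) = 0.116353
  p = 16/48 = 0.333333: log2(p) = -1.584963, -p*log2(p) = 0.528321
  p = 18/48 = 0.375000: log2(p) = -1.415037, -p*log2(p) = 0.530639
  p = 12/48 = 0.250000: log2(p) = -2.000000, -p*log2(p) = 0.500000
  p = 1/48 = 0.020833: log2(p) = -5.584963, -p*log2(p) = 0.116353
H = 0.116353 + 0.528321 + 0.530639 + 0.500000 + 0.116353 = 1.791666

H = 1.7917 bits/symbol


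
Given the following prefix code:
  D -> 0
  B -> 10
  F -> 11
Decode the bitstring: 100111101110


Decoding step by step:
Bits 10 -> B
Bits 0 -> D
Bits 11 -> F
Bits 11 -> F
Bits 0 -> D
Bits 11 -> F
Bits 10 -> B


Decoded message: BDFFDFB


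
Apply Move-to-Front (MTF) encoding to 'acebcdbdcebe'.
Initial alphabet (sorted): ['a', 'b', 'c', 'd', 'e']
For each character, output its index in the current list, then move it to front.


MTF encoding:
'a': index 0 in ['a', 'b', 'c', 'd', 'e'] -> ['a', 'b', 'c', 'd', 'e']
'c': index 2 in ['a', 'b', 'c', 'd', 'e'] -> ['c', 'a', 'b', 'd', 'e']
'e': index 4 in ['c', 'a', 'b', 'd', 'e'] -> ['e', 'c', 'a', 'b', 'd']
'b': index 3 in ['e', 'c', 'a', 'b', 'd'] -> ['b', 'e', 'c', 'a', 'd']
'c': index 2 in ['b', 'e', 'c', 'a', 'd'] -> ['c', 'b', 'e', 'a', 'd']
'd': index 4 in ['c', 'b', 'e', 'a', 'd'] -> ['d', 'c', 'b', 'e', 'a']
'b': index 2 in ['d', 'c', 'b', 'e', 'a'] -> ['b', 'd', 'c', 'e', 'a']
'd': index 1 in ['b', 'd', 'c', 'e', 'a'] -> ['d', 'b', 'c', 'e', 'a']
'c': index 2 in ['d', 'b', 'c', 'e', 'a'] -> ['c', 'd', 'b', 'e', 'a']
'e': index 3 in ['c', 'd', 'b', 'e', 'a'] -> ['e', 'c', 'd', 'b', 'a']
'b': index 3 in ['e', 'c', 'd', 'b', 'a'] -> ['b', 'e', 'c', 'd', 'a']
'e': index 1 in ['b', 'e', 'c', 'd', 'a'] -> ['e', 'b', 'c', 'd', 'a']


Output: [0, 2, 4, 3, 2, 4, 2, 1, 2, 3, 3, 1]


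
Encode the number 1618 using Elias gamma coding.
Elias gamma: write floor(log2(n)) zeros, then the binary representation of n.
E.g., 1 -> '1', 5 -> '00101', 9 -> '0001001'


num_bits = floor(log2(1618)) + 1 = 11
leading_zeros = num_bits - 1 = 10
binary(1618) = 11001010010

Elias gamma(1618) = '0000000000' + '11001010010' = 000000000011001010010 (21 bits)


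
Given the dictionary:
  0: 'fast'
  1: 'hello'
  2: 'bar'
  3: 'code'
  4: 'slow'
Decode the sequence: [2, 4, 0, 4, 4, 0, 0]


Look up each index in the dictionary:
  2 -> 'bar'
  4 -> 'slow'
  0 -> 'fast'
  4 -> 'slow'
  4 -> 'slow'
  0 -> 'fast'
  0 -> 'fast'

Decoded: "bar slow fast slow slow fast fast"


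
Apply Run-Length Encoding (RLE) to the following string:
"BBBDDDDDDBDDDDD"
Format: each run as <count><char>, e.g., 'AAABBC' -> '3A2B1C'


Scanning runs left to right:
  i=0: run of 'B' x 3 -> '3B'
  i=3: run of 'D' x 6 -> '6D'
  i=9: run of 'B' x 1 -> '1B'
  i=10: run of 'D' x 5 -> '5D'

RLE = 3B6D1B5D


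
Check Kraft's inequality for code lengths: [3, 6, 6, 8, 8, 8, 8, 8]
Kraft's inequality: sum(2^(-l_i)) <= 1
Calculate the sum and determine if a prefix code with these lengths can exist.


Sum = 2^(-3) + 2^(-6) + 2^(-6) + 2^(-8) + 2^(-8) + 2^(-8) + 2^(-8) + 2^(-8)
    = 0.125 + 0.015625 + 0.015625 + 0.00390625 + 0.00390625 + 0.00390625 + 0.00390625 + 0.00390625
    = 45/256 = 0.17578125
Since 0.17578125 <= 1, Kraft's inequality IS satisfied.
A prefix code with these lengths CAN exist.

Kraft sum = 0.17578125. Satisfied.


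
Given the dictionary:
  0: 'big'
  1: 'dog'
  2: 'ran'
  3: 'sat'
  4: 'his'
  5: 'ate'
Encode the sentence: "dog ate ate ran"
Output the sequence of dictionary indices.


Look up each word in the dictionary:
  'dog' -> 1
  'ate' -> 5
  'ate' -> 5
  'ran' -> 2

Encoded: [1, 5, 5, 2]


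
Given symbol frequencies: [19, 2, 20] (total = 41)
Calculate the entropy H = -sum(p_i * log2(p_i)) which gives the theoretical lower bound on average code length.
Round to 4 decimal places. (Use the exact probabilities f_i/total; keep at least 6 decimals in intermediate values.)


Per-symbol terms -p_i * log2(p_i) with p_i = f_i/41:
  p = 19/41 = 0.463415: log2(p) = -1.109624, -p*log2(p) = 0.514216
  p = 2/41 = 0.048780: log2(p) = -4.357552, -p*log2(p) = 0.212564
  p = 20/41 = 0.487805: log2(p) = -1.035624, -p*log2(p) = 0.505182
H = 0.514216 + 0.212564 + 0.505182 = 1.231962

H = 1.232 bits/symbol


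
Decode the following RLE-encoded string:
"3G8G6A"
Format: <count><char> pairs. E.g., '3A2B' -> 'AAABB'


Expanding each <count><char> pair:
  3G -> 'GGG'
  8G -> 'GGGGGGGG'
  6A -> 'AAAAAA'

Decoded = GGGGGGGGGGGAAAAAA


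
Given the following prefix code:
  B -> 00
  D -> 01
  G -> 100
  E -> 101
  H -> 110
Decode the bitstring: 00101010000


Decoding step by step:
Bits 00 -> B
Bits 101 -> E
Bits 01 -> D
Bits 00 -> B
Bits 00 -> B


Decoded message: BEDBB


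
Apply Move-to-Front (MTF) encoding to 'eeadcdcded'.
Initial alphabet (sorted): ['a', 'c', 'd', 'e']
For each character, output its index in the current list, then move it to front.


MTF encoding:
'e': index 3 in ['a', 'c', 'd', 'e'] -> ['e', 'a', 'c', 'd']
'e': index 0 in ['e', 'a', 'c', 'd'] -> ['e', 'a', 'c', 'd']
'a': index 1 in ['e', 'a', 'c', 'd'] -> ['a', 'e', 'c', 'd']
'd': index 3 in ['a', 'e', 'c', 'd'] -> ['d', 'a', 'e', 'c']
'c': index 3 in ['d', 'a', 'e', 'c'] -> ['c', 'd', 'a', 'e']
'd': index 1 in ['c', 'd', 'a', 'e'] -> ['d', 'c', 'a', 'e']
'c': index 1 in ['d', 'c', 'a', 'e'] -> ['c', 'd', 'a', 'e']
'd': index 1 in ['c', 'd', 'a', 'e'] -> ['d', 'c', 'a', 'e']
'e': index 3 in ['d', 'c', 'a', 'e'] -> ['e', 'd', 'c', 'a']
'd': index 1 in ['e', 'd', 'c', 'a'] -> ['d', 'e', 'c', 'a']


Output: [3, 0, 1, 3, 3, 1, 1, 1, 3, 1]


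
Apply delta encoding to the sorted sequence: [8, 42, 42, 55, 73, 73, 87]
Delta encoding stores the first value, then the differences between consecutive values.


First value: 8
Deltas:
  42 - 8 = 34
  42 - 42 = 0
  55 - 42 = 13
  73 - 55 = 18
  73 - 73 = 0
  87 - 73 = 14


Delta encoded: [8, 34, 0, 13, 18, 0, 14]


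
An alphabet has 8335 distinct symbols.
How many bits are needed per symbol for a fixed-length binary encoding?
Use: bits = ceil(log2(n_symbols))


log2(8335) = 13.025
Bracket: 2^13 = 8192 < 8335 <= 2^14 = 16384
So ceil(log2(8335)) = 14

bits = ceil(log2(8335)) = ceil(13.025) = 14 bits


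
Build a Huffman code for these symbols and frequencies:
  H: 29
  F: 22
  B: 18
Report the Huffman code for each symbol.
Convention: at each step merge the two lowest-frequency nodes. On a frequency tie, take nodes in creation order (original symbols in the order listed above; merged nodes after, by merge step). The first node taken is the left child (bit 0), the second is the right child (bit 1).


Huffman tree construction:
Step 1: Merge B(18) + F(22) = 40
Step 2: Merge H(29) + (B+F)(40) = 69
Read each symbol's code off the tree from the root (left child = 0, right child = 1).

Codes:
  H: 0 (length 1)
  F: 11 (length 2)
  B: 10 (length 2)
Average code length: 109/69 = 1.5797 bits/symbol


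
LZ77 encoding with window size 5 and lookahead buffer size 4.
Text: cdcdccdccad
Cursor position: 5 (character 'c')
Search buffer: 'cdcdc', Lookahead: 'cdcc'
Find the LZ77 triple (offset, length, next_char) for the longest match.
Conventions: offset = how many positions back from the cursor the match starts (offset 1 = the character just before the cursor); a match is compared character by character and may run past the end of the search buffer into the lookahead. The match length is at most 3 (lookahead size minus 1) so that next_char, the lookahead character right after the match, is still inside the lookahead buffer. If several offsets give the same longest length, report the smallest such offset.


Try each offset into the search buffer:
  offset=1 (pos 4, char 'c'): match length 1
  offset=2 (pos 3, char 'd'): match length 0
  offset=3 (pos 2, char 'c'): match length 3
  offset=4 (pos 1, char 'd'): match length 0
  offset=5 (pos 0, char 'c'): match length 3
Longest match has length 3, found at offsets 3, 5; take the smallest, offset 3.
next_char = character at position 5 + 3 = 8 -> 'c'

Best match: offset=3, length=3 (matching 'cdc' starting at position 2)
LZ77 triple: (3, 3, 'c')


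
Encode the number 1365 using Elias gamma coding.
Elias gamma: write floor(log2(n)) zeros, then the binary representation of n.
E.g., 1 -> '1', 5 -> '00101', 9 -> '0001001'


num_bits = floor(log2(1365)) + 1 = 11
leading_zeros = num_bits - 1 = 10
binary(1365) = 10101010101

Elias gamma(1365) = '0000000000' + '10101010101' = 000000000010101010101 (21 bits)


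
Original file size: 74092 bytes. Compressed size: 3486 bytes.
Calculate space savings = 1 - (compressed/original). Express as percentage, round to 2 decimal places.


ratio = compressed/original = 3486/74092 = 0.04705
savings = 1 - ratio = 1 - 0.04705 = 0.95295
as a percentage: 0.95295 * 100 = 95.3%

Space savings = 1 - 3486/74092 = 95.3%


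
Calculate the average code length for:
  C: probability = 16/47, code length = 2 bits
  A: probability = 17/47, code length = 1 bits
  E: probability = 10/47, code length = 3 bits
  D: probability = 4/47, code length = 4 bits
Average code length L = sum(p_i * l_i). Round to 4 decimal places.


Weighted contributions p_i * l_i:
  C: (16/47) * 2 = 32/47
  A: (17/47) * 1 = 17/47
  E: (10/47) * 3 = 30/47
  D: (4/47) * 4 = 16/47
Sum = (32 + 17 + 30 + 16)/47 = 95/47

L = 95/47 = 2.0213 bits/symbol


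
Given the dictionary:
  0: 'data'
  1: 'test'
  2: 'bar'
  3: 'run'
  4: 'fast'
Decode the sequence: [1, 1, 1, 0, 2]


Look up each index in the dictionary:
  1 -> 'test'
  1 -> 'test'
  1 -> 'test'
  0 -> 'data'
  2 -> 'bar'

Decoded: "test test test data bar"


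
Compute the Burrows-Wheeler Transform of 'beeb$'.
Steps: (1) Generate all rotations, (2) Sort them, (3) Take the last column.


Rotations (sorted):
  0: $beeb -> last char: b
  1: b$bee -> last char: e
  2: beeb$ -> last char: $
  3: eb$be -> last char: e
  4: eeb$b -> last char: b


BWT = be$eb


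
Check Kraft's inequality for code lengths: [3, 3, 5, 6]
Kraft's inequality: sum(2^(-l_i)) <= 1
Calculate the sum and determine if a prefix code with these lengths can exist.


Sum = 2^(-3) + 2^(-3) + 2^(-5) + 2^(-6)
    = 0.125 + 0.125 + 0.03125 + 0.015625
    = 19/64 = 0.296875
Since 0.296875 <= 1, Kraft's inequality IS satisfied.
A prefix code with these lengths CAN exist.

Kraft sum = 0.296875. Satisfied.


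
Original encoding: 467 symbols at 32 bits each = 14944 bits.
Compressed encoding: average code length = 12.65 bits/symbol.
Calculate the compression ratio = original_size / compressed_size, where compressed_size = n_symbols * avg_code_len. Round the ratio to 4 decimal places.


original_size = n_symbols * orig_bits = 467 * 32 = 14944 bits
compressed_size = n_symbols * avg_code_len = 467 * 12.65 = 5907.55 bits
ratio = original_size / compressed_size = 14944 / 5907.55 = 2.5296

Compression ratio = 2.5296


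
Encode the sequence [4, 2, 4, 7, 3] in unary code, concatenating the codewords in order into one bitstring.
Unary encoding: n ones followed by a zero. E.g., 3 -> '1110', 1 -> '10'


Encode each number as n ones followed by a terminating 0:
  4 -> 11110 (5 bits)
  2 -> 110 (3 bits)
  4 -> 11110 (5 bits)
  7 -> 11111110 (8 bits)
  3 -> 1110 (4 bits)
Total length = 5 + 3 + 5 + 8 + 4 = 25 bits.

Unary([4, 2, 4, 7, 3]) = 1111011011110111111101110 (25 bits)


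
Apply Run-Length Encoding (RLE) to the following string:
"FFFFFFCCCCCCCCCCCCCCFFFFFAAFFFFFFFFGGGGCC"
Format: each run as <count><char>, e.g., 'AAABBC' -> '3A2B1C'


Scanning runs left to right:
  i=0: run of 'F' x 6 -> '6F'
  i=6: run of 'C' x 14 -> '14C'
  i=20: run of 'F' x 5 -> '5F'
  i=25: run of 'A' x 2 -> '2A'
  i=27: run of 'F' x 8 -> '8F'
  i=35: run of 'G' x 4 -> '4G'
  i=39: run of 'C' x 2 -> '2C'

RLE = 6F14C5F2A8F4G2C


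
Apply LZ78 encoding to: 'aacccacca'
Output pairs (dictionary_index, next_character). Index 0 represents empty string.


LZ78 encoding steps:
Dictionary: {0: ''}
Step 1: w='' (idx 0), next='a' -> output (0, 'a'), add 'a' as idx 1
Step 2: w='a' (idx 1), next='c' -> output (1, 'c'), add 'ac' as idx 2
Step 3: w='' (idx 0), next='c' -> output (0, 'c'), add 'c' as idx 3
Step 4: w='c' (idx 3), next='a' -> output (3, 'a'), add 'ca' as idx 4
Step 5: w='c' (idx 3), next='c' -> output (3, 'c'), add 'cc' as idx 5
Step 6: w='a' (idx 1), end of input -> output (1, '')


Encoded: [(0, 'a'), (1, 'c'), (0, 'c'), (3, 'a'), (3, 'c'), (1, '')]


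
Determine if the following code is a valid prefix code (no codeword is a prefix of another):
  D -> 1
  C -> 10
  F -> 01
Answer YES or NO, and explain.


Checking each pair (does one codeword prefix another?):
  D='1' vs C='10': prefix -- VIOLATION

NO -- this is NOT a valid prefix code. D (1) is a prefix of C (10).


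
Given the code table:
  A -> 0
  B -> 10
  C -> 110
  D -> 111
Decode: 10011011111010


Decoding:
10 -> B
0 -> A
110 -> C
111 -> D
110 -> C
10 -> B


Result: BACDCB


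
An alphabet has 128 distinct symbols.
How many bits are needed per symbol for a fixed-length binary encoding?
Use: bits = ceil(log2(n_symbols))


log2(128) = 7.0
Bracket: 2^6 = 64 < 128 <= 2^7 = 128
So ceil(log2(128)) = 7

bits = ceil(log2(128)) = ceil(7.0) = 7 bits


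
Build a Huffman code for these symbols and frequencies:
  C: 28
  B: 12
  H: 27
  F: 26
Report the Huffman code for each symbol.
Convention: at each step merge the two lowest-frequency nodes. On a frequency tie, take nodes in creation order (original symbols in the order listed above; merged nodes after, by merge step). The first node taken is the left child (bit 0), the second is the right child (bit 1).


Huffman tree construction:
Step 1: Merge B(12) + F(26) = 38
Step 2: Merge H(27) + C(28) = 55
Step 3: Merge (B+F)(38) + (H+C)(55) = 93
Read each symbol's code off the tree from the root (left child = 0, right child = 1).

Codes:
  C: 11 (length 2)
  B: 00 (length 2)
  H: 10 (length 2)
  F: 01 (length 2)
Average code length: 186/93 = 2.0000 bits/symbol


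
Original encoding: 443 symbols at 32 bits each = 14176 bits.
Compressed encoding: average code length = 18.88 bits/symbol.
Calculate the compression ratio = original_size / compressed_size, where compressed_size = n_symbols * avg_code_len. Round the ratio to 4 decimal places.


original_size = n_symbols * orig_bits = 443 * 32 = 14176 bits
compressed_size = n_symbols * avg_code_len = 443 * 18.88 = 8363.84 bits
ratio = original_size / compressed_size = 14176 / 8363.84 = 1.6949

Compression ratio = 1.6949


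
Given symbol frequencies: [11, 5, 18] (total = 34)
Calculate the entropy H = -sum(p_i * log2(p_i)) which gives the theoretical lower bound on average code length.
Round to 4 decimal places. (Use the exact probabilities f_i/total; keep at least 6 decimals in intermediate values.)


Per-symbol terms -p_i * log2(p_i) with p_i = f_i/34:
  p = 11/34 = 0.323529: log2(p) = -1.628031, -p*log2(p) = 0.526716
  p = 5/34 = 0.147059: log2(p) = -2.765535, -p*log2(p) = 0.406696
  p = 18/34 = 0.529412: log2(p) = -0.917538, -p*log2(p) = 0.485755
H = 0.526716 + 0.406696 + 0.485755 = 1.419167

H = 1.4192 bits/symbol


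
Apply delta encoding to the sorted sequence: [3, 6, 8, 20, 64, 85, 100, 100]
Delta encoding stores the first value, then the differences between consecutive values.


First value: 3
Deltas:
  6 - 3 = 3
  8 - 6 = 2
  20 - 8 = 12
  64 - 20 = 44
  85 - 64 = 21
  100 - 85 = 15
  100 - 100 = 0


Delta encoded: [3, 3, 2, 12, 44, 21, 15, 0]


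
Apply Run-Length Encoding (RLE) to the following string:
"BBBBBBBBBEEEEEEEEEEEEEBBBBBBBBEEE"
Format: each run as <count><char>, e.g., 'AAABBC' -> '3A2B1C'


Scanning runs left to right:
  i=0: run of 'B' x 9 -> '9B'
  i=9: run of 'E' x 13 -> '13E'
  i=22: run of 'B' x 8 -> '8B'
  i=30: run of 'E' x 3 -> '3E'

RLE = 9B13E8B3E


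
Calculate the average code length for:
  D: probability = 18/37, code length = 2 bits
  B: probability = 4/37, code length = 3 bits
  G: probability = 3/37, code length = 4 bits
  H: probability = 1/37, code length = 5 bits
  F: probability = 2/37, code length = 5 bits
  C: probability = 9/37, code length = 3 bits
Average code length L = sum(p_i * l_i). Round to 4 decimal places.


Weighted contributions p_i * l_i:
  D: (18/37) * 2 = 36/37
  B: (4/37) * 3 = 12/37
  G: (3/37) * 4 = 12/37
  H: (1/37) * 5 = 5/37
  F: (2/37) * 5 = 10/37
  C: (9/37) * 3 = 27/37
Sum = (36 + 12 + 12 + 5 + 10 + 27)/37 = 102/37

L = 102/37 = 2.7568 bits/symbol


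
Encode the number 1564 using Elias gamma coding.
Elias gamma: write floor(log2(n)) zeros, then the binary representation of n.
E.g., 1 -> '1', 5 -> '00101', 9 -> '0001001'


num_bits = floor(log2(1564)) + 1 = 11
leading_zeros = num_bits - 1 = 10
binary(1564) = 11000011100

Elias gamma(1564) = '0000000000' + '11000011100' = 000000000011000011100 (21 bits)


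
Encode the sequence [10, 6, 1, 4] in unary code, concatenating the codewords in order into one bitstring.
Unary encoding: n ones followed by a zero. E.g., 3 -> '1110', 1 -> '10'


Encode each number as n ones followed by a terminating 0:
  10 -> 11111111110 (11 bits)
  6 -> 1111110 (7 bits)
  1 -> 10 (2 bits)
  4 -> 11110 (5 bits)
Total length = 11 + 7 + 2 + 5 = 25 bits.

Unary([10, 6, 1, 4]) = 1111111111011111101011110 (25 bits)


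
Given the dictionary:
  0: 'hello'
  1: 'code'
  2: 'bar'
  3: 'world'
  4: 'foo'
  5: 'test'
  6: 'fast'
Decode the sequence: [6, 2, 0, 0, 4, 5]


Look up each index in the dictionary:
  6 -> 'fast'
  2 -> 'bar'
  0 -> 'hello'
  0 -> 'hello'
  4 -> 'foo'
  5 -> 'test'

Decoded: "fast bar hello hello foo test"


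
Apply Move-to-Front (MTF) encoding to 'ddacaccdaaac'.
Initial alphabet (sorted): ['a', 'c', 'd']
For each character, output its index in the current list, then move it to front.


MTF encoding:
'd': index 2 in ['a', 'c', 'd'] -> ['d', 'a', 'c']
'd': index 0 in ['d', 'a', 'c'] -> ['d', 'a', 'c']
'a': index 1 in ['d', 'a', 'c'] -> ['a', 'd', 'c']
'c': index 2 in ['a', 'd', 'c'] -> ['c', 'a', 'd']
'a': index 1 in ['c', 'a', 'd'] -> ['a', 'c', 'd']
'c': index 1 in ['a', 'c', 'd'] -> ['c', 'a', 'd']
'c': index 0 in ['c', 'a', 'd'] -> ['c', 'a', 'd']
'd': index 2 in ['c', 'a', 'd'] -> ['d', 'c', 'a']
'a': index 2 in ['d', 'c', 'a'] -> ['a', 'd', 'c']
'a': index 0 in ['a', 'd', 'c'] -> ['a', 'd', 'c']
'a': index 0 in ['a', 'd', 'c'] -> ['a', 'd', 'c']
'c': index 2 in ['a', 'd', 'c'] -> ['c', 'a', 'd']


Output: [2, 0, 1, 2, 1, 1, 0, 2, 2, 0, 0, 2]


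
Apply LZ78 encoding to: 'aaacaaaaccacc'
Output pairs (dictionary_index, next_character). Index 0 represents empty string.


LZ78 encoding steps:
Dictionary: {0: ''}
Step 1: w='' (idx 0), next='a' -> output (0, 'a'), add 'a' as idx 1
Step 2: w='a' (idx 1), next='a' -> output (1, 'a'), add 'aa' as idx 2
Step 3: w='' (idx 0), next='c' -> output (0, 'c'), add 'c' as idx 3
Step 4: w='aa' (idx 2), next='a' -> output (2, 'a'), add 'aaa' as idx 4
Step 5: w='a' (idx 1), next='c' -> output (1, 'c'), add 'ac' as idx 5
Step 6: w='c' (idx 3), next='a' -> output (3, 'a'), add 'ca' as idx 6
Step 7: w='c' (idx 3), next='c' -> output (3, 'c'), add 'cc' as idx 7


Encoded: [(0, 'a'), (1, 'a'), (0, 'c'), (2, 'a'), (1, 'c'), (3, 'a'), (3, 'c')]


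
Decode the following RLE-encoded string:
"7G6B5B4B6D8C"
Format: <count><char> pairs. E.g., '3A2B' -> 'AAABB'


Expanding each <count><char> pair:
  7G -> 'GGGGGGG'
  6B -> 'BBBBBB'
  5B -> 'BBBBB'
  4B -> 'BBBB'
  6D -> 'DDDDDD'
  8C -> 'CCCCCCCC'

Decoded = GGGGGGGBBBBBBBBBBBBBBBDDDDDDCCCCCCCC


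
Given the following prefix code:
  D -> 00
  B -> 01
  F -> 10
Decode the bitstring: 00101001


Decoding step by step:
Bits 00 -> D
Bits 10 -> F
Bits 10 -> F
Bits 01 -> B


Decoded message: DFFB


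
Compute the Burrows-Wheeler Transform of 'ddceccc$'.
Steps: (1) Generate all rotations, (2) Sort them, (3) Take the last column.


Rotations (sorted):
  0: $ddceccc -> last char: c
  1: c$ddcecc -> last char: c
  2: cc$ddcec -> last char: c
  3: ccc$ddce -> last char: e
  4: ceccc$dd -> last char: d
  5: dceccc$d -> last char: d
  6: ddceccc$ -> last char: $
  7: eccc$ddc -> last char: c


BWT = cccedd$c


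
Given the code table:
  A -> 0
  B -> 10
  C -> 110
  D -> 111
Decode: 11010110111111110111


Decoding:
110 -> C
10 -> B
110 -> C
111 -> D
111 -> D
110 -> C
111 -> D


Result: CBCDDCD


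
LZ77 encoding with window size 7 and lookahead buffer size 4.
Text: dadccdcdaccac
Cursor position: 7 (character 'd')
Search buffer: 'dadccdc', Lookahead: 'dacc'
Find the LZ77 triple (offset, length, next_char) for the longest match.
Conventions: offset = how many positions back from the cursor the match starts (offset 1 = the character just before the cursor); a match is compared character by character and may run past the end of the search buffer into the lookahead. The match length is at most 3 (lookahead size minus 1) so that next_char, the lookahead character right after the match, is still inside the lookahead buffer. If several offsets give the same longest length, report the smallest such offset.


Try each offset into the search buffer:
  offset=1 (pos 6, char 'c'): match length 0
  offset=2 (pos 5, char 'd'): match length 1
  offset=3 (pos 4, char 'c'): match length 0
  offset=4 (pos 3, char 'c'): match length 0
  offset=5 (pos 2, char 'd'): match length 1
  offset=6 (pos 1, char 'a'): match length 0
  offset=7 (pos 0, char 'd'): match length 2
Longest match has length 2 at offset 7.
next_char = character at position 7 + 2 = 9 -> 'c'

Best match: offset=7, length=2 (matching 'da' starting at position 0)
LZ77 triple: (7, 2, 'c')


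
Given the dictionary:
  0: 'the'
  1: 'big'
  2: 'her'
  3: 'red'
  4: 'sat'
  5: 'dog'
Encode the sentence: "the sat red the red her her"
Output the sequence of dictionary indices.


Look up each word in the dictionary:
  'the' -> 0
  'sat' -> 4
  'red' -> 3
  'the' -> 0
  'red' -> 3
  'her' -> 2
  'her' -> 2

Encoded: [0, 4, 3, 0, 3, 2, 2]


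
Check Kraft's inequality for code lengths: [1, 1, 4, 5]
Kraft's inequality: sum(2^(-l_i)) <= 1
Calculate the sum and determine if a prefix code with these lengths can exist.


Sum = 2^(-1) + 2^(-1) + 2^(-4) + 2^(-5)
    = 0.5 + 0.5 + 0.0625 + 0.03125
    = 35/32 = 1.09375
Since 1.09375 > 1, Kraft's inequality is NOT satisfied.
A prefix code with these lengths CANNOT exist.

Kraft sum = 1.09375. Not satisfied.


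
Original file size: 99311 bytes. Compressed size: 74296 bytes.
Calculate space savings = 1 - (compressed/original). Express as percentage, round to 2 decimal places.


ratio = compressed/original = 74296/99311 = 0.748115
savings = 1 - ratio = 1 - 0.748115 = 0.251885
as a percentage: 0.251885 * 100 = 25.19%

Space savings = 1 - 74296/99311 = 25.19%


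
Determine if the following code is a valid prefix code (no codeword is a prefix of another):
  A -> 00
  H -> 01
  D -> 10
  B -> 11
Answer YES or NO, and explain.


Checking each pair (does one codeword prefix another?):
  A='00' vs H='01': no prefix
  A='00' vs D='10': no prefix
  A='00' vs B='11': no prefix
  H='01' vs A='00': no prefix
  H='01' vs D='10': no prefix
  H='01' vs B='11': no prefix
  D='10' vs A='00': no prefix
  D='10' vs H='01': no prefix
  D='10' vs B='11': no prefix
  B='11' vs A='00': no prefix
  B='11' vs H='01': no prefix
  B='11' vs D='10': no prefix
No violation found over all pairs.

YES -- this is a valid prefix code. No codeword is a prefix of any other codeword.


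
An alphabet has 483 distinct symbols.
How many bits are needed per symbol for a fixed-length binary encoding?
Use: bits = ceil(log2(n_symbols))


log2(483) = 8.9159
Bracket: 2^8 = 256 < 483 <= 2^9 = 512
So ceil(log2(483)) = 9

bits = ceil(log2(483)) = ceil(8.9159) = 9 bits


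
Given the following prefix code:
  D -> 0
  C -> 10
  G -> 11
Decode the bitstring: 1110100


Decoding step by step:
Bits 11 -> G
Bits 10 -> C
Bits 10 -> C
Bits 0 -> D


Decoded message: GCCD


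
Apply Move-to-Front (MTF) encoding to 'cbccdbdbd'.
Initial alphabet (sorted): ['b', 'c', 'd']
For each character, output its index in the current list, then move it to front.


MTF encoding:
'c': index 1 in ['b', 'c', 'd'] -> ['c', 'b', 'd']
'b': index 1 in ['c', 'b', 'd'] -> ['b', 'c', 'd']
'c': index 1 in ['b', 'c', 'd'] -> ['c', 'b', 'd']
'c': index 0 in ['c', 'b', 'd'] -> ['c', 'b', 'd']
'd': index 2 in ['c', 'b', 'd'] -> ['d', 'c', 'b']
'b': index 2 in ['d', 'c', 'b'] -> ['b', 'd', 'c']
'd': index 1 in ['b', 'd', 'c'] -> ['d', 'b', 'c']
'b': index 1 in ['d', 'b', 'c'] -> ['b', 'd', 'c']
'd': index 1 in ['b', 'd', 'c'] -> ['d', 'b', 'c']


Output: [1, 1, 1, 0, 2, 2, 1, 1, 1]


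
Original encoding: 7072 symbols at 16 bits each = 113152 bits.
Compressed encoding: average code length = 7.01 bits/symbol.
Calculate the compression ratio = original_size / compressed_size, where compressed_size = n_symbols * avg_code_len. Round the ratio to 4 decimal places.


original_size = n_symbols * orig_bits = 7072 * 16 = 113152 bits
compressed_size = n_symbols * avg_code_len = 7072 * 7.01 = 49574.72 bits
ratio = original_size / compressed_size = 113152 / 49574.72 = 2.2825

Compression ratio = 2.2825


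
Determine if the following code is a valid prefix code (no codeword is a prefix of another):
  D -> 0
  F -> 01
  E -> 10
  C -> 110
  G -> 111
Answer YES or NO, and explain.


Checking each pair (does one codeword prefix another?):
  D='0' vs F='01': prefix -- VIOLATION

NO -- this is NOT a valid prefix code. D (0) is a prefix of F (01).


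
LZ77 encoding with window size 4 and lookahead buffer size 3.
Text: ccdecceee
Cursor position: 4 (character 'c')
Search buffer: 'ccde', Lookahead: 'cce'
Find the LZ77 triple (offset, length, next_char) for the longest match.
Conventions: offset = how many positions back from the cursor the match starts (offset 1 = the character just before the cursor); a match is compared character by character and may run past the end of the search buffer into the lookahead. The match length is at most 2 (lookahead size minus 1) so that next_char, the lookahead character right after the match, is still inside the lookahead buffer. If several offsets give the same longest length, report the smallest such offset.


Try each offset into the search buffer:
  offset=1 (pos 3, char 'e'): match length 0
  offset=2 (pos 2, char 'd'): match length 0
  offset=3 (pos 1, char 'c'): match length 1
  offset=4 (pos 0, char 'c'): match length 2
Longest match has length 2 at offset 4.
next_char = character at position 4 + 2 = 6 -> 'e'

Best match: offset=4, length=2 (matching 'cc' starting at position 0)
LZ77 triple: (4, 2, 'e')


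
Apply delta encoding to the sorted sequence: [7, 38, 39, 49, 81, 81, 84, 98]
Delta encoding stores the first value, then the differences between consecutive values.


First value: 7
Deltas:
  38 - 7 = 31
  39 - 38 = 1
  49 - 39 = 10
  81 - 49 = 32
  81 - 81 = 0
  84 - 81 = 3
  98 - 84 = 14


Delta encoded: [7, 31, 1, 10, 32, 0, 3, 14]


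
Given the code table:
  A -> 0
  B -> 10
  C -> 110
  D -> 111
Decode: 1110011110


Decoding:
111 -> D
0 -> A
0 -> A
111 -> D
10 -> B


Result: DAADB


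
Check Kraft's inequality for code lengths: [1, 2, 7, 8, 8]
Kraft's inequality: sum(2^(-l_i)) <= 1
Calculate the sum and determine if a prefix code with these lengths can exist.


Sum = 2^(-1) + 2^(-2) + 2^(-7) + 2^(-8) + 2^(-8)
    = 0.5 + 0.25 + 0.0078125 + 0.00390625 + 0.00390625
    = 196/256 = 0.765625
Since 0.765625 <= 1, Kraft's inequality IS satisfied.
A prefix code with these lengths CAN exist.

Kraft sum = 0.765625. Satisfied.


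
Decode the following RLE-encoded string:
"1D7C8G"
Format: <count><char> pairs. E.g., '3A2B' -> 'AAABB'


Expanding each <count><char> pair:
  1D -> 'D'
  7C -> 'CCCCCCC'
  8G -> 'GGGGGGGG'

Decoded = DCCCCCCCGGGGGGGG


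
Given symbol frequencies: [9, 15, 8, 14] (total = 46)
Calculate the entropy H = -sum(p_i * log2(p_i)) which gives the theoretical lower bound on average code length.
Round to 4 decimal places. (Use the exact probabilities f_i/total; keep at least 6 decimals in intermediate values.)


Per-symbol terms -p_i * log2(p_i) with p_i = f_i/46:
  p = 9/46 = 0.195652: log2(p) = -2.353637, -p*log2(p) = 0.460494
  p = 15/46 = 0.326087: log2(p) = -1.616671, -p*log2(p) = 0.527175
  p = 8/46 = 0.173913: log2(p) = -2.523562, -p*log2(p) = 0.438880
  p = 14/46 = 0.304348: log2(p) = -1.716207, -p*log2(p) = 0.522324
H = 0.460494 + 0.527175 + 0.438880 + 0.522324 = 1.948873

H = 1.9489 bits/symbol


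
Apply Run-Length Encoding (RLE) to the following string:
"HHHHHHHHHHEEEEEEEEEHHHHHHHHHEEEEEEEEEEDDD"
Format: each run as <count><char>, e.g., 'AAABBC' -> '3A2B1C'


Scanning runs left to right:
  i=0: run of 'H' x 10 -> '10H'
  i=10: run of 'E' x 9 -> '9E'
  i=19: run of 'H' x 9 -> '9H'
  i=28: run of 'E' x 10 -> '10E'
  i=38: run of 'D' x 3 -> '3D'

RLE = 10H9E9H10E3D


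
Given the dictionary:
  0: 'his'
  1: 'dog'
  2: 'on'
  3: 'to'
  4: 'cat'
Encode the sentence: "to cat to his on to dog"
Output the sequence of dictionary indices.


Look up each word in the dictionary:
  'to' -> 3
  'cat' -> 4
  'to' -> 3
  'his' -> 0
  'on' -> 2
  'to' -> 3
  'dog' -> 1

Encoded: [3, 4, 3, 0, 2, 3, 1]


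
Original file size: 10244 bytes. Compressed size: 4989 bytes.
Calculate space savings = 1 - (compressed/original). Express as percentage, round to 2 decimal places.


ratio = compressed/original = 4989/10244 = 0.487017
savings = 1 - ratio = 1 - 0.487017 = 0.512983
as a percentage: 0.512983 * 100 = 51.3%

Space savings = 1 - 4989/10244 = 51.3%


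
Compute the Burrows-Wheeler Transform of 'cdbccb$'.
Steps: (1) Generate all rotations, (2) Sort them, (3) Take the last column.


Rotations (sorted):
  0: $cdbccb -> last char: b
  1: b$cdbcc -> last char: c
  2: bccb$cd -> last char: d
  3: cb$cdbc -> last char: c
  4: ccb$cdb -> last char: b
  5: cdbccb$ -> last char: $
  6: dbccb$c -> last char: c


BWT = bcdcb$c


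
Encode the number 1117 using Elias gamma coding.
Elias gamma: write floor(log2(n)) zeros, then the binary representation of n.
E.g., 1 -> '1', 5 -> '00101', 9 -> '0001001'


num_bits = floor(log2(1117)) + 1 = 11
leading_zeros = num_bits - 1 = 10
binary(1117) = 10001011101

Elias gamma(1117) = '0000000000' + '10001011101' = 000000000010001011101 (21 bits)


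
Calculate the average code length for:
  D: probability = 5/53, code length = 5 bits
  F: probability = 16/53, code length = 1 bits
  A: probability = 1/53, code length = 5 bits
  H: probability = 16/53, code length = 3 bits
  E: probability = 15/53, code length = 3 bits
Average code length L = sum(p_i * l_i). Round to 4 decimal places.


Weighted contributions p_i * l_i:
  D: (5/53) * 5 = 25/53
  F: (16/53) * 1 = 16/53
  A: (1/53) * 5 = 5/53
  H: (16/53) * 3 = 48/53
  E: (15/53) * 3 = 45/53
Sum = (25 + 16 + 5 + 48 + 45)/53 = 139/53

L = 139/53 = 2.6226 bits/symbol


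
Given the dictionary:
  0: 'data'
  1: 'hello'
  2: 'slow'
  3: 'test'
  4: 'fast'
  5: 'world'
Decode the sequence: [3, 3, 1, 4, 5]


Look up each index in the dictionary:
  3 -> 'test'
  3 -> 'test'
  1 -> 'hello'
  4 -> 'fast'
  5 -> 'world'

Decoded: "test test hello fast world"


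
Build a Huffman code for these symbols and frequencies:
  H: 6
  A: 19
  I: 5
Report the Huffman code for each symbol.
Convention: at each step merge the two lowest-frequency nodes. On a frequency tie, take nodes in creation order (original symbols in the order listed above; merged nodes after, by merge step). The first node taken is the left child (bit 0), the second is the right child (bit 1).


Huffman tree construction:
Step 1: Merge I(5) + H(6) = 11
Step 2: Merge (I+H)(11) + A(19) = 30
Read each symbol's code off the tree from the root (left child = 0, right child = 1).

Codes:
  H: 01 (length 2)
  A: 1 (length 1)
  I: 00 (length 2)
Average code length: 41/30 = 1.3667 bits/symbol


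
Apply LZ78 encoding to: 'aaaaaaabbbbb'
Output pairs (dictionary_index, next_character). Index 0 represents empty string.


LZ78 encoding steps:
Dictionary: {0: ''}
Step 1: w='' (idx 0), next='a' -> output (0, 'a'), add 'a' as idx 1
Step 2: w='a' (idx 1), next='a' -> output (1, 'a'), add 'aa' as idx 2
Step 3: w='aa' (idx 2), next='a' -> output (2, 'a'), add 'aaa' as idx 3
Step 4: w='a' (idx 1), next='b' -> output (1, 'b'), add 'ab' as idx 4
Step 5: w='' (idx 0), next='b' -> output (0, 'b'), add 'b' as idx 5
Step 6: w='b' (idx 5), next='b' -> output (5, 'b'), add 'bb' as idx 6
Step 7: w='b' (idx 5), end of input -> output (5, '')


Encoded: [(0, 'a'), (1, 'a'), (2, 'a'), (1, 'b'), (0, 'b'), (5, 'b'), (5, '')]


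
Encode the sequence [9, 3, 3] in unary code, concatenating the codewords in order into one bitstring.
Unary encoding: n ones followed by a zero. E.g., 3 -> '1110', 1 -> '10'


Encode each number as n ones followed by a terminating 0:
  9 -> 1111111110 (10 bits)
  3 -> 1110 (4 bits)
  3 -> 1110 (4 bits)
Total length = 10 + 4 + 4 = 18 bits.

Unary([9, 3, 3]) = 111111111011101110 (18 bits)


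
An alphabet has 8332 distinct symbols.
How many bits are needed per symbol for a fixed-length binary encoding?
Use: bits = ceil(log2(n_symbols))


log2(8332) = 13.0244
Bracket: 2^13 = 8192 < 8332 <= 2^14 = 16384
So ceil(log2(8332)) = 14

bits = ceil(log2(8332)) = ceil(13.0244) = 14 bits


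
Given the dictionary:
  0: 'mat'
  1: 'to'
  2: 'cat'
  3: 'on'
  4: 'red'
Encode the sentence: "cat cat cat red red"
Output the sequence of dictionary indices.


Look up each word in the dictionary:
  'cat' -> 2
  'cat' -> 2
  'cat' -> 2
  'red' -> 4
  'red' -> 4

Encoded: [2, 2, 2, 4, 4]
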